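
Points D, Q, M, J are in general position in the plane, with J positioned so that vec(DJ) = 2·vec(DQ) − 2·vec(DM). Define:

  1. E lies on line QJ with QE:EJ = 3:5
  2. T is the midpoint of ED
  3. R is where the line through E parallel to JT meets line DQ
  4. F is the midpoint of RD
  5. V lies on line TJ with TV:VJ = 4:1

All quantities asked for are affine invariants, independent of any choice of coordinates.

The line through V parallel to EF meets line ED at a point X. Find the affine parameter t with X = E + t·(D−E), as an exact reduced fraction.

t = 67/30

Set D = (0, 0), Q = (1, 0), M = (0, 1), J = (2, -2); any affine frame gives the same invariant.
1. E lies on line QJ with QE:EJ = 3:5 ⇒ E = (11/8, -3/4)
2. T is the midpoint of ED ⇒ T = (11/16, -3/8)
3. R is where the line through E parallel to JT meets line DQ ⇒ R = (10/13, 0)
4. F is the midpoint of RD ⇒ F = (5/13, 0)
5. V lies on line TJ with TV:VJ = 4:1 ⇒ V = (139/80, -67/40)
through V parallel to EF: direction (-103/104, 3/4); meets ED at X = (-407/240, 37/40)
X = E + t·(D−E) with t = 67/30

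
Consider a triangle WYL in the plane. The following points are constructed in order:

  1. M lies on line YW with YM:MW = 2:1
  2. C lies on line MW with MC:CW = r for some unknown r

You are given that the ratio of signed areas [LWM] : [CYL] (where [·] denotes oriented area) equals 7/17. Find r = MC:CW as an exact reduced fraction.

r = 3/4

Work in coordinates with W = (0, 0), Y = (1, 0), L = (0, 1).
1. M lies on line YW with YM:MW = 2:1 ⇒ M = (1/3, 0)
2. With MC:CW = r, write λ = r/(r+1) so C = M + λ·(W−M); C is affine-linear in λ
Every point depending on C is an affine combination of C and λ-independent points, so each such coordinate is linear in λ; the λ² term in each signed area is a multiple of (W−M)×(W−M) = 0, so 2·[LWM] and 2·[CYL] are each linear in λ. Evaluating at λ=0 and λ=1:
  2·[LWM] = 1/3,   2·[CYL] = 1/3·λ + 2/3
So [LWM]:[CYL] = (1/3) / (1/3·λ + 2/3). Setting this equal to 7/17:
  1/3 = 7/17·(1/3·λ + 2/3)  ⇒  λ = 3/7
Then r = λ/(1−λ) = (3/7)/(4/7) = 3/4. Check: with r = 3/4, C = (4/21, 0) and [LWM]:[CYL] = 7/17 as required.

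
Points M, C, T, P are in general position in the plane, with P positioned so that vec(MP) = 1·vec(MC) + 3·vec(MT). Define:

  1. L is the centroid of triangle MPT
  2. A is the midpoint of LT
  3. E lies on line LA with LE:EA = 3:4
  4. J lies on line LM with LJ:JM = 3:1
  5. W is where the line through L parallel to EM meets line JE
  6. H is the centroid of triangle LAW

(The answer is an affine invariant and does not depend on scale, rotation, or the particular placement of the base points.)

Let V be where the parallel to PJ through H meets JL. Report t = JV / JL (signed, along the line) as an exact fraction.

t = -4/9

Set M = (0, 0), C = (1, 0), T = (0, 1), P = (1, 3); any affine frame gives the same invariant.
1. L is the centroid of triangle MPT ⇒ L = (1/3, 4/3)
2. A is the midpoint of LT ⇒ A = (1/6, 7/6)
3. E lies on line LA with LE:EA = 3:4 ⇒ E = (11/42, 53/42)
4. J lies on line LM with LJ:JM = 3:1 ⇒ J = (1/12, 1/3)
5. W is where the line through L parallel to EM meets line JE ⇒ W = (-19/42, -103/42)
6. H is the centroid of triangle LAW ⇒ H = (1/63, 1/63)
through H parallel to PJ: direction (-11/12, -8/3); meets JL at V = (-1/36, -1/9)
V = J + t·(L−J) with t = -4/9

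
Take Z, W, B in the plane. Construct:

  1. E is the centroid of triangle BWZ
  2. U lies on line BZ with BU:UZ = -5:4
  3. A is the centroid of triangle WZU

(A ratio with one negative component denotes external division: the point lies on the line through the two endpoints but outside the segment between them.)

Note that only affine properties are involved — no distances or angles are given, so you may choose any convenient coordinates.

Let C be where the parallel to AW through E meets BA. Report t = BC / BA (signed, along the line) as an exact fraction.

Assign Z = (0, 0), W = (1, 0), B = (0, 1) — the answer is frame-independent, so this choice is without loss of generality.
1. E is the centroid of triangle BWZ ⇒ E = (1/3, 1/3)
2. U lies on line BZ with BU:UZ = -5:4 ⇒ U = (0, -4)
3. A is the centroid of triangle WZU ⇒ A = (1/3, -4/3)
through E parallel to AW: direction (2/3, 4/3); meets BA at C = (4/27, -1/27)
C = B + t·(A−B) with t = 4/9

t = 4/9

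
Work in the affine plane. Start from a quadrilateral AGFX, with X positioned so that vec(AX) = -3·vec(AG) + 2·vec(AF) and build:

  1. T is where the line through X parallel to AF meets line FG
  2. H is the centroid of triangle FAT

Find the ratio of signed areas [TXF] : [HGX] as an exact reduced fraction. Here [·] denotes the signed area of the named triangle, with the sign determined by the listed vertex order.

Choose coordinates A = (0, 0), G = (1, 0), F = (0, 1), X = (-3, 2).
1. T is where the line through X parallel to AF meets line FG ⇒ T = (-3, 4)
2. H is the centroid of triangle FAT ⇒ H = (-1, 5/3)
2·[TXF] = 6, 2·[HGX] = -8/3
[TXF]:[HGX] = 6:-8/3 = -9/4

[TXF]:[HGX] = -9/4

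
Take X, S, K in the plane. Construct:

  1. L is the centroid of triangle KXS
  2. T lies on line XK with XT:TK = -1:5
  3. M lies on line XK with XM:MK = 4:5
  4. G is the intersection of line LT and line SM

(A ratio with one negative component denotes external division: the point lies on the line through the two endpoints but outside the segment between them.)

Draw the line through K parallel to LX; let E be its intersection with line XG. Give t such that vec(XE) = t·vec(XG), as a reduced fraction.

Set X = (0, 0), S = (1, 0), K = (0, 1); any affine frame gives the same invariant.
1. L is the centroid of triangle KXS ⇒ L = (1/3, 1/3)
2. T lies on line XK with XT:TK = -1:5 ⇒ T = (0, -1/4)
3. M lies on line XK with XM:MK = 4:5 ⇒ M = (0, 4/9)
4. G is the intersection of line LT and line SM ⇒ G = (25/79, 24/79)
through K parallel to LX: direction (-1/3, -1/3); meets XG at E = (-25, -24)
E = X + t·(G−X) with t = -79

t = -79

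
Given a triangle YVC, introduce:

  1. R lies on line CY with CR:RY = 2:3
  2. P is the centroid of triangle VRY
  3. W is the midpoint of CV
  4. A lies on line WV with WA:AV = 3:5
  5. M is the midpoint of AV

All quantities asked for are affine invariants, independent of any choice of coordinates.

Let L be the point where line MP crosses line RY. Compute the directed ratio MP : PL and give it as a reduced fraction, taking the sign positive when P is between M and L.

Set Y = (0, 0), V = (1, 0), C = (0, 1); any affine frame gives the same invariant.
1. R lies on line CY with CR:RY = 2:3 ⇒ R = (0, 3/5)
2. P is the centroid of triangle VRY ⇒ P = (1/3, 1/5)
3. W is the midpoint of CV ⇒ W = (1/2, 1/2)
4. A lies on line WV with WA:AV = 3:5 ⇒ A = (11/16, 5/16)
5. M is the midpoint of AV ⇒ M = (27/32, 5/32)
line MP meets RY at L = (0, 8/35)
P = M + t·(L−M) with t = 49/81, so MP:PL = 49/81:32/81

MP:PL = 49/32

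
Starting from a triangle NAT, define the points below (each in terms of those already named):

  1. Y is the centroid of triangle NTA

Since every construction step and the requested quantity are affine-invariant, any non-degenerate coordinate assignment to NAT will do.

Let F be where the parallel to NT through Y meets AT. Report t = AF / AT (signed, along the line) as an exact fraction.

Work in coordinates with N = (0, 0), A = (1, 0), T = (0, 1).
1. Y is the centroid of triangle NTA ⇒ Y = (1/3, 1/3)
through Y parallel to NT: direction (0, 1); meets AT at F = (1/3, 2/3)
F = A + t·(T−A) with t = 2/3

t = 2/3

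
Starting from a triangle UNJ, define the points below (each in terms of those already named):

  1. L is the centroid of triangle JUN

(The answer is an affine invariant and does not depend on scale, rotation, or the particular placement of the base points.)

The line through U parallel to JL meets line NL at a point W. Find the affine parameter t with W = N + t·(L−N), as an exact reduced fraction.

Assign U = (0, 0), N = (1, 0), J = (0, 1) — the answer is frame-independent, so this choice is without loss of generality.
1. L is the centroid of triangle JUN ⇒ L = (1/3, 1/3)
through U parallel to JL: direction (1/3, -2/3); meets NL at W = (-1/3, 2/3)
W = N + t·(L−N) with t = 2

t = 2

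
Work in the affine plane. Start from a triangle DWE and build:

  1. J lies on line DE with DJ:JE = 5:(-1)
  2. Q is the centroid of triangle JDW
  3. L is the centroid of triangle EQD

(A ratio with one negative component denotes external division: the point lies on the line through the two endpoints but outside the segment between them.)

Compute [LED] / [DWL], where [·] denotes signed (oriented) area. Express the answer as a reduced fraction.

Set D = (0, 0), W = (1, 0), E = (0, 1); any affine frame gives the same invariant.
1. J lies on line DE with DJ:JE = 5:(-1) ⇒ J = (0, 5/4)
2. Q is the centroid of triangle JDW ⇒ Q = (1/3, 5/12)
3. L is the centroid of triangle EQD ⇒ L = (1/9, 17/36)
2·[LED] = 1/9, 2·[DWL] = 17/36
[LED]:[DWL] = 1/9:17/36 = 4/17

[LED]:[DWL] = 4/17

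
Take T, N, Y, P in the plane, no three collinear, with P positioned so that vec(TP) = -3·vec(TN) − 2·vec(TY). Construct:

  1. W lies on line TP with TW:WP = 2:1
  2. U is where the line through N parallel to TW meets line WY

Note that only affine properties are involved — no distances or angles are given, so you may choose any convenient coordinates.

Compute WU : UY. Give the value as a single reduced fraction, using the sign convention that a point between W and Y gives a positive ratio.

WU:UY = -2/5

Work in coordinates with T = (0, 0), N = (1, 0), Y = (0, 1), P = (-3, -2).
1. W lies on line TP with TW:WP = 2:1 ⇒ W = (-2, -4/3)
2. U is where the line through N parallel to TW meets line WY ⇒ U = (-10/3, -26/9)
U = W + t·(Y−W) with t = -2/3, so WU:UY = t:(1−t) = -2/3:5/3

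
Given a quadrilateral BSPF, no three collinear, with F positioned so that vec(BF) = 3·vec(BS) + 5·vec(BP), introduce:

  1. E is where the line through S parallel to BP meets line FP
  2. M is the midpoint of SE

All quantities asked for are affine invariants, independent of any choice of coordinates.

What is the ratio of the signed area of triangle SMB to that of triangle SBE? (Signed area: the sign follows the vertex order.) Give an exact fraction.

[SMB]:[SBE] = -1/2

Choose coordinates B = (0, 0), S = (1, 0), P = (0, 1), F = (3, 5).
1. E is where the line through S parallel to BP meets line FP ⇒ E = (1, 7/3)
2. M is the midpoint of SE ⇒ M = (1, 7/6)
2·[SMB] = 7/6, 2·[SBE] = -7/3
[SMB]:[SBE] = 7/6:-7/3 = -1/2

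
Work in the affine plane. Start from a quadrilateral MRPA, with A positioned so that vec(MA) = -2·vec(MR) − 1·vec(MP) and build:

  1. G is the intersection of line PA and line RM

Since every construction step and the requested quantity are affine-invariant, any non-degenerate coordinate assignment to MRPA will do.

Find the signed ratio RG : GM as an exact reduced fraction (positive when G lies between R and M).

Work in coordinates with M = (0, 0), R = (1, 0), P = (0, 1), A = (-2, -1).
1. G is the intersection of line PA and line RM ⇒ G = (-1, 0)
G = R + t·(M−R) with t = 2, so RG:GM = t:(1−t) = 2:-1

RG:GM = -2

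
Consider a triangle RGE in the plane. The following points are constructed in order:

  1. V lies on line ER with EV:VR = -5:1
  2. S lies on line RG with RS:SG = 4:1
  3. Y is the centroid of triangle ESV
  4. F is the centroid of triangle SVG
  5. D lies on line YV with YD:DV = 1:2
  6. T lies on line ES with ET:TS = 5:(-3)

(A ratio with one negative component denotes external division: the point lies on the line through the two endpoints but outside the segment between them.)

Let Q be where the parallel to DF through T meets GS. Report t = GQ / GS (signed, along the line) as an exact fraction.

Choose coordinates R = (0, 0), G = (1, 0), E = (0, 1).
1. V lies on line ER with EV:VR = -5:1 ⇒ V = (0, -1/4)
2. S lies on line RG with RS:SG = 4:1 ⇒ S = (4/5, 0)
3. Y is the centroid of triangle ESV ⇒ Y = (4/15, 1/4)
4. F is the centroid of triangle SVG ⇒ F = (3/5, -1/12)
5. D lies on line YV with YD:DV = 1:2 ⇒ D = (8/45, 1/12)
6. T lies on line ES with ET:TS = 5:(-3) ⇒ T = (2, -3/2)
through T parallel to DF: direction (19/45, -1/6); meets GS at Q = (-9/5, 0)
Q = G + t·(S−G) with t = 14

t = 14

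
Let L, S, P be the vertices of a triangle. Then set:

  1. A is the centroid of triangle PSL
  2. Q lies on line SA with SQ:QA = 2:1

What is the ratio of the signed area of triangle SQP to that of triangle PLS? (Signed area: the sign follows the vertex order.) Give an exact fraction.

[SQP]:[PLS] = -2/9

Assign L = (0, 0), S = (1, 0), P = (0, 1) — the answer is frame-independent, so this choice is without loss of generality.
1. A is the centroid of triangle PSL ⇒ A = (1/3, 1/3)
2. Q lies on line SA with SQ:QA = 2:1 ⇒ Q = (5/9, 2/9)
2·[SQP] = -2/9, 2·[PLS] = 1
[SQP]:[PLS] = -2/9:1 = -2/9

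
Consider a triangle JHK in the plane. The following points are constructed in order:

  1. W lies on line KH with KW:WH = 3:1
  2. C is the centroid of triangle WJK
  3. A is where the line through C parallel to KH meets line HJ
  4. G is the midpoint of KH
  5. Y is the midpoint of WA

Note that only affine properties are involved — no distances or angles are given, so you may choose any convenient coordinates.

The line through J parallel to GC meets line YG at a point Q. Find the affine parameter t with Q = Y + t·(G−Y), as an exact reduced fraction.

t = 1/4

Work in coordinates with J = (0, 0), H = (1, 0), K = (0, 1).
1. W lies on line KH with KW:WH = 3:1 ⇒ W = (3/4, 1/4)
2. C is the centroid of triangle WJK ⇒ C = (1/4, 5/12)
3. A is where the line through C parallel to KH meets line HJ ⇒ A = (2/3, 0)
4. G is the midpoint of KH ⇒ G = (1/2, 1/2)
5. Y is the midpoint of WA ⇒ Y = (17/24, 1/8)
through J parallel to GC: direction (-1/4, -1/12); meets YG at Q = (21/32, 7/32)
Q = Y + t·(G−Y) with t = 1/4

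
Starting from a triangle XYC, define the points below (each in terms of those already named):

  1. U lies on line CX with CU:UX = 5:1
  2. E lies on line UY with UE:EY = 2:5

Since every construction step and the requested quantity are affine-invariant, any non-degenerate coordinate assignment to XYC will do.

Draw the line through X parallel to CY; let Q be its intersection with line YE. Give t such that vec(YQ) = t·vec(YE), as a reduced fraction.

Choose coordinates X = (0, 0), Y = (1, 0), C = (0, 1).
1. U lies on line CX with CU:UX = 5:1 ⇒ U = (0, 1/6)
2. E lies on line UY with UE:EY = 2:5 ⇒ E = (2/7, 5/42)
through X parallel to CY: direction (1, -1); meets YE at Q = (-1/5, 1/5)
Q = Y + t·(E−Y) with t = 42/25

t = 42/25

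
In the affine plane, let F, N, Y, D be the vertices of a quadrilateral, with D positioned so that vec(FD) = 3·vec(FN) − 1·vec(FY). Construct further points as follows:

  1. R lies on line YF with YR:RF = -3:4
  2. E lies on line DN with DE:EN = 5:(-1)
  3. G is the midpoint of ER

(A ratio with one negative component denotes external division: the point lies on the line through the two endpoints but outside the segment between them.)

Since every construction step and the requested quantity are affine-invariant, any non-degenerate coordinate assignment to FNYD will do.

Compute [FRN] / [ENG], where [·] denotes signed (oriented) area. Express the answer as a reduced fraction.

[FRN]:[ENG] = -32/7

Work in coordinates with F = (0, 0), N = (1, 0), Y = (0, 1), D = (3, -1).
1. R lies on line YF with YR:RF = -3:4 ⇒ R = (0, 4)
2. E lies on line DN with DE:EN = 5:(-1) ⇒ E = (1/2, 1/4)
3. G is the midpoint of ER ⇒ G = (1/4, 17/8)
2·[FRN] = -4, 2·[ENG] = 7/8
[FRN]:[ENG] = -4:7/8 = -32/7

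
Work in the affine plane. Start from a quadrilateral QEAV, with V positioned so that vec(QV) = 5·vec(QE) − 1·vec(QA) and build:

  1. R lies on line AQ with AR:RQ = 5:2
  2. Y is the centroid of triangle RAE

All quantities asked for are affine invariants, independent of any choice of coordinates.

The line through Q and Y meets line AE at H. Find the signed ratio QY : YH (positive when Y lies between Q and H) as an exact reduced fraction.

QY:YH = 16/5

Choose coordinates Q = (0, 0), E = (1, 0), A = (0, 1), V = (5, -1).
1. R lies on line AQ with AR:RQ = 5:2 ⇒ R = (0, 2/7)
2. Y is the centroid of triangle RAE ⇒ Y = (1/3, 3/7)
line QY meets AE at H = (7/16, 9/16)
Y = Q + t·(H−Q) with t = 16/21, so QY:YH = 16/21:5/21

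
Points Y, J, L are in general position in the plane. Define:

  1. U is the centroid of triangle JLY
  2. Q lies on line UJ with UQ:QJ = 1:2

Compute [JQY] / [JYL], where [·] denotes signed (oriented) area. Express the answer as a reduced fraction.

[JQY]:[JYL] = -2/9

Work in coordinates with Y = (0, 0), J = (1, 0), L = (0, 1).
1. U is the centroid of triangle JLY ⇒ U = (1/3, 1/3)
2. Q lies on line UJ with UQ:QJ = 1:2 ⇒ Q = (5/9, 2/9)
2·[JQY] = 2/9, 2·[JYL] = -1
[JQY]:[JYL] = 2/9:-1 = -2/9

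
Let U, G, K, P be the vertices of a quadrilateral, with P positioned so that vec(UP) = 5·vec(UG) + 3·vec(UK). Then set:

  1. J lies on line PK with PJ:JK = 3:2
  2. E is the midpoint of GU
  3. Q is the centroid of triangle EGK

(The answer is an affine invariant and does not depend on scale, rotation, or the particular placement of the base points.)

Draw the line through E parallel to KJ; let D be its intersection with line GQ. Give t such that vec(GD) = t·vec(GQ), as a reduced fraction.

t = 3/8

Assign U = (0, 0), G = (1, 0), K = (0, 1), P = (5, 3) — the answer is frame-independent, so this choice is without loss of generality.
1. J lies on line PK with PJ:JK = 3:2 ⇒ J = (2, 9/5)
2. E is the midpoint of GU ⇒ E = (1/2, 0)
3. Q is the centroid of triangle EGK ⇒ Q = (1/2, 1/3)
through E parallel to KJ: direction (2, 4/5); meets GQ at D = (13/16, 1/8)
D = G + t·(Q−G) with t = 3/8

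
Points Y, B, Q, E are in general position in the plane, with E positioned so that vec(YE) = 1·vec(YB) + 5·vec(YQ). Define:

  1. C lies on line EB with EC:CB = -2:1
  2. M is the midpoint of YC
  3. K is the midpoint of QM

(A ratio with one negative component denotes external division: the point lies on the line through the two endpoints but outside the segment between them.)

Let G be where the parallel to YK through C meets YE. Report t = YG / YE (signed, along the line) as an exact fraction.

t = -1/4

Assign Y = (0, 0), B = (1, 0), Q = (0, 1), E = (1, 5) — the answer is frame-independent, so this choice is without loss of generality.
1. C lies on line EB with EC:CB = -2:1 ⇒ C = (1, -5)
2. M is the midpoint of YC ⇒ M = (1/2, -5/2)
3. K is the midpoint of QM ⇒ K = (1/4, -3/4)
through C parallel to YK: direction (1/4, -3/4); meets YE at G = (-1/4, -5/4)
G = Y + t·(E−Y) with t = -1/4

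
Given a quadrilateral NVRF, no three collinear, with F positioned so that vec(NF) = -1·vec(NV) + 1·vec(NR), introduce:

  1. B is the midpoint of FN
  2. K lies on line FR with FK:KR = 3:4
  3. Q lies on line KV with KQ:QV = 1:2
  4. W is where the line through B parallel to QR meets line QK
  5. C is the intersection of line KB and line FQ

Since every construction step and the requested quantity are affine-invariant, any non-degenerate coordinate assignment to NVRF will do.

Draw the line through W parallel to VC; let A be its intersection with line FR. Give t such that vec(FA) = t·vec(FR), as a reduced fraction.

Set N = (0, 0), V = (1, 0), R = (0, 1), F = (-1, 1); any affine frame gives the same invariant.
1. B is the midpoint of FN ⇒ B = (-1/2, 1/2)
2. K lies on line FR with FK:KR = 3:4 ⇒ K = (-4/7, 1)
3. Q lies on line KV with KQ:QV = 1:2 ⇒ Q = (-1/21, 2/3)
4. W is where the line through B parallel to QR meets line QK ⇒ W = (-37/84, 11/12)
5. C is the intersection of line KB and line FQ ⇒ C = (-73/133, 16/19)
through W parallel to VC: direction (-206/133, 16/19); meets FR at A = (-19/32, 1)
A = F + t·(R−F) with t = 13/32

t = 13/32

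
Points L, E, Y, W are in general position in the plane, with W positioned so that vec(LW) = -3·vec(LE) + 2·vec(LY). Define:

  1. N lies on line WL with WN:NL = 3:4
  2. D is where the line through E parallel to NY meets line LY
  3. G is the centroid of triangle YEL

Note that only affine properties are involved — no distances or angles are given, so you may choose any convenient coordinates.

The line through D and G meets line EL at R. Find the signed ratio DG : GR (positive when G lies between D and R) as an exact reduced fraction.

DG:GR = -3/4

Assign L = (0, 0), E = (1, 0), Y = (0, 1), W = (-3, 2) — the answer is frame-independent, so this choice is without loss of generality.
1. N lies on line WL with WN:NL = 3:4 ⇒ N = (-12/7, 8/7)
2. D is where the line through E parallel to NY meets line LY ⇒ D = (0, 1/12)
3. G is the centroid of triangle YEL ⇒ G = (1/3, 1/3)
line DG meets EL at R = (-1/9, 0)
G = D + t·(R−D) with t = -3, so DG:GR = -3:4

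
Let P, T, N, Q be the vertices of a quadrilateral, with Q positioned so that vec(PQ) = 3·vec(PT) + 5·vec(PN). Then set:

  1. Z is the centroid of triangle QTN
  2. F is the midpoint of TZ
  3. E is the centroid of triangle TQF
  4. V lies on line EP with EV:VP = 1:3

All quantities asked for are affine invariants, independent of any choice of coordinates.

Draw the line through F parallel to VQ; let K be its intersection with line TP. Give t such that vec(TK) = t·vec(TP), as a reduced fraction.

Assign P = (0, 0), T = (1, 0), N = (0, 1), Q = (3, 5) — the answer is frame-independent, so this choice is without loss of generality.
1. Z is the centroid of triangle QTN ⇒ Z = (4/3, 2)
2. F is the midpoint of TZ ⇒ F = (7/6, 1)
3. E is the centroid of triangle TQF ⇒ E = (31/18, 2)
4. V lies on line EP with EV:VP = 1:3 ⇒ V = (31/24, 3/2)
through F parallel to VQ: direction (41/24, 7/2); meets TP at K = (19/28, 0)
K = T + t·(P−T) with t = 9/28

t = 9/28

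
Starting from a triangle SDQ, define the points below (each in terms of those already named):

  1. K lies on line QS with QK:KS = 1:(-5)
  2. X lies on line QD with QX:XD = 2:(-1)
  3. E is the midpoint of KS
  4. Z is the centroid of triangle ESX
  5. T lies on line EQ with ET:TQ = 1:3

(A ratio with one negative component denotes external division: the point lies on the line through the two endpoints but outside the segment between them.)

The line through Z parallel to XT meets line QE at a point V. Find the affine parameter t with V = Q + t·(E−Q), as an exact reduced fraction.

t = 53/36

Set S = (0, 0), D = (1, 0), Q = (0, 1); any affine frame gives the same invariant.
1. K lies on line QS with QK:KS = 1:(-5) ⇒ K = (0, 5/4)
2. X lies on line QD with QX:XD = 2:(-1) ⇒ X = (2, -1)
3. E is the midpoint of KS ⇒ E = (0, 5/8)
4. Z is the centroid of triangle ESX ⇒ Z = (2/3, -1/8)
5. T lies on line EQ with ET:TQ = 1:3 ⇒ T = (0, 23/32)
through Z parallel to XT: direction (-2, 55/32); meets QE at V = (0, 43/96)
V = Q + t·(E−Q) with t = 53/36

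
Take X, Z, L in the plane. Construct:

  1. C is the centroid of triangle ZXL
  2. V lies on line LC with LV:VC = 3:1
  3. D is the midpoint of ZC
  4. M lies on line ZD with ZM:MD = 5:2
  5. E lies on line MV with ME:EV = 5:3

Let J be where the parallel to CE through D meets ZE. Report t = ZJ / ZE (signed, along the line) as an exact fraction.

Assign X = (0, 0), Z = (1, 0), L = (0, 1) — the answer is frame-independent, so this choice is without loss of generality.
1. C is the centroid of triangle ZXL ⇒ C = (1/3, 1/3)
2. V lies on line LC with LV:VC = 3:1 ⇒ V = (1/4, 1/2)
3. D is the midpoint of ZC ⇒ D = (2/3, 1/6)
4. M lies on line ZD with ZM:MD = 5:2 ⇒ M = (16/21, 5/42)
5. E lies on line MV with ME:EV = 5:3 ⇒ E = (99/224, 5/14)
through D parallel to CE: direction (73/672, 1/42); meets ZE at J = (323/448, 5/28)
J = Z + t·(E−Z) with t = 1/2

t = 1/2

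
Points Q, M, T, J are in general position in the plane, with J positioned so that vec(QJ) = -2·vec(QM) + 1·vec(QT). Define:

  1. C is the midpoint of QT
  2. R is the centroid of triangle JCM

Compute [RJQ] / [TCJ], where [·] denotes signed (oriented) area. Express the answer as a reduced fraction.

[RJQ]:[TCJ] = -2/3

Set Q = (0, 0), M = (1, 0), T = (0, 1), J = (-2, 1); any affine frame gives the same invariant.
1. C is the midpoint of QT ⇒ C = (0, 1/2)
2. R is the centroid of triangle JCM ⇒ R = (-1/3, 1/2)
2·[RJQ] = 2/3, 2·[TCJ] = -1
[RJQ]:[TCJ] = 2/3:-1 = -2/3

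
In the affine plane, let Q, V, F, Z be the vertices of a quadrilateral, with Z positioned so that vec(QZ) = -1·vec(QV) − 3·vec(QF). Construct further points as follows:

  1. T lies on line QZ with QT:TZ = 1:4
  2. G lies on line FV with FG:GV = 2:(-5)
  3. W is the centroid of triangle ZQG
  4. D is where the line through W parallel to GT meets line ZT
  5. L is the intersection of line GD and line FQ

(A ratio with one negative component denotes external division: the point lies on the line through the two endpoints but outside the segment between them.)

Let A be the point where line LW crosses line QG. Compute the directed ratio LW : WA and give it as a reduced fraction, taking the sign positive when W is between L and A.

Assign Q = (0, 0), V = (1, 0), F = (0, 1), Z = (-1, -3) — the answer is frame-independent, so this choice is without loss of generality.
1. T lies on line QZ with QT:TZ = 1:4 ⇒ T = (-1/5, -3/5)
2. G lies on line FV with FG:GV = 2:(-5) ⇒ G = (-2/3, 5/3)
3. W is the centroid of triangle ZQG ⇒ W = (-5/9, -4/9)
4. D is where the line through W parallel to GT meets line ZT ⇒ D = (-2/5, -6/5)
5. L is the intersection of line GD and line FQ ⇒ L = (0, -11/2)
line LW meets QG at A = (-5/6, 25/12)
W = L + t·(A−L) with t = 2/3, so LW:WA = 2/3:1/3

LW:WA = 2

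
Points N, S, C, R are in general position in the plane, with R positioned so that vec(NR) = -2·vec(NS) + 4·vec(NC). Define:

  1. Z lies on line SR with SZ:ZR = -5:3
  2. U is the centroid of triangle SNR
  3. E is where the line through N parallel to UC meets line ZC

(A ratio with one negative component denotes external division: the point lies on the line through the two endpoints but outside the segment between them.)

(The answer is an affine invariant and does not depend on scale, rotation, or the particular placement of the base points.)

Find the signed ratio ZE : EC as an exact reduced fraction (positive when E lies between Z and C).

Work in coordinates with N = (0, 0), S = (1, 0), C = (0, 1), R = (-2, 4).
1. Z lies on line SR with SZ:ZR = -5:3 ⇒ Z = (-13/2, 10)
2. U is the centroid of triangle SNR ⇒ U = (-1/3, 4/3)
3. E is where the line through N parallel to UC meets line ZC ⇒ E = (13/5, -13/5)
E = Z + t·(C−Z) with t = 7/5, so ZE:EC = t:(1−t) = 7/5:-2/5

ZE:EC = -7/2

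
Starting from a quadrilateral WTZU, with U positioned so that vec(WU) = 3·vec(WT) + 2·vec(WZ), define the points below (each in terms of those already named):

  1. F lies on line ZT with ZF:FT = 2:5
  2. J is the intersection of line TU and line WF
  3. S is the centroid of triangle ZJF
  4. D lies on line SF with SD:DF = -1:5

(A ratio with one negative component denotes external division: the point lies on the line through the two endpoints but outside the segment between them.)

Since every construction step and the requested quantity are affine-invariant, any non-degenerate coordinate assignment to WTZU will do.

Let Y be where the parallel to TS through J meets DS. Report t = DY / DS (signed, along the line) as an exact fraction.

Set W = (0, 0), T = (1, 0), Z = (0, 1), U = (3, 2); any affine frame gives the same invariant.
1. F lies on line ZT with ZF:FT = 2:5 ⇒ F = (2/7, 5/7)
2. J is the intersection of line TU and line WF ⇒ J = (-2/3, -5/3)
3. S is the centroid of triangle ZJF ⇒ S = (-8/63, 1/63)
4. D lies on line SF with SD:DF = -1:5 ⇒ D = (-29/126, -10/63)
through J parallel to TS: direction (-71/63, 1/63); meets DS at Y = (-352/315, -523/315)
Y = D + t·(S−D) with t = -43/5

t = -43/5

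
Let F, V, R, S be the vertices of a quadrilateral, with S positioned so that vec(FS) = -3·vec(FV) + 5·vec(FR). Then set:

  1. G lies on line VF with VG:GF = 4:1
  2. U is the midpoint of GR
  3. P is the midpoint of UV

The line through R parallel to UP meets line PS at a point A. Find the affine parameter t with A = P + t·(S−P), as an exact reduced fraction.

Work in coordinates with F = (0, 0), V = (1, 0), R = (0, 1), S = (-3, 5).
1. G lies on line VF with VG:GF = 4:1 ⇒ G = (1/5, 0)
2. U is the midpoint of GR ⇒ U = (1/10, 1/2)
3. P is the midpoint of UV ⇒ P = (11/20, 1/4)
through R parallel to UP: direction (9/20, -1/4); meets PS at A = (-9/500, 101/100)
A = P + t·(S−P) with t = 4/25

t = 4/25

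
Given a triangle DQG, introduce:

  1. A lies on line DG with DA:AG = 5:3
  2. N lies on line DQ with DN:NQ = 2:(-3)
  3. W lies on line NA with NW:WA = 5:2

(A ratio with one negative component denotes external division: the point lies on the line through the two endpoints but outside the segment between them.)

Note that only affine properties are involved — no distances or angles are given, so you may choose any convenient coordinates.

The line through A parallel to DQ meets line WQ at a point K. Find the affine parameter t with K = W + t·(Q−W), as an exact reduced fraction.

t = -2/5

Choose coordinates D = (0, 0), Q = (1, 0), G = (0, 1).
1. A lies on line DG with DA:AG = 5:3 ⇒ A = (0, 5/8)
2. N lies on line DQ with DN:NQ = 2:(-3) ⇒ N = (-2, 0)
3. W lies on line NA with NW:WA = 5:2 ⇒ W = (-4/7, 25/56)
through A parallel to DQ: direction (1, 0); meets WQ at K = (-6/5, 5/8)
K = W + t·(Q−W) with t = -2/5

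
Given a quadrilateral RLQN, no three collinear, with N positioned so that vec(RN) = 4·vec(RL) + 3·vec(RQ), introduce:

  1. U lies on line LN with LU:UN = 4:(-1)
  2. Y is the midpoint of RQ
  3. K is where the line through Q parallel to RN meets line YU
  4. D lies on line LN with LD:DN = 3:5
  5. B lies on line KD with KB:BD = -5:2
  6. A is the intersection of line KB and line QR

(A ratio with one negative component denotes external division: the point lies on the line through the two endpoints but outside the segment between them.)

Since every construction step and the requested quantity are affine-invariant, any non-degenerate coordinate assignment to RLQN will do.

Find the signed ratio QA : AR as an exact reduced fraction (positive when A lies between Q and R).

QA:AR = -235/41

Set R = (0, 0), L = (1, 0), Q = (0, 1), N = (4, 3); any affine frame gives the same invariant.
1. U lies on line LN with LU:UN = 4:(-1) ⇒ U = (5, 4)
2. Y is the midpoint of RQ ⇒ Y = (0, 1/2)
3. K is where the line through Q parallel to RN meets line YU ⇒ K = (-10, -13/2)
4. D lies on line LN with LD:DN = 3:5 ⇒ D = (17/8, 9/8)
5. B lies on line KD with KB:BD = -5:2 ⇒ B = (245/24, 149/24)
6. A is the intersection of line KB and line QR ⇒ A = (0, -41/194)
A = Q + t·(R−Q) with t = 235/194, so QA:AR = t:(1−t) = 235/194:-41/194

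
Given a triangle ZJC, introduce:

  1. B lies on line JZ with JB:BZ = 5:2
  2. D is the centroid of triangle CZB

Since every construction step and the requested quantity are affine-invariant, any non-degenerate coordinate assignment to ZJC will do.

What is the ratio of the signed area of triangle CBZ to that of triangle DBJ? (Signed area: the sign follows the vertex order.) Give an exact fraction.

[CBZ]:[DBJ] = -6/5

Set Z = (0, 0), J = (1, 0), C = (0, 1); any affine frame gives the same invariant.
1. B lies on line JZ with JB:BZ = 5:2 ⇒ B = (2/7, 0)
2. D is the centroid of triangle CZB ⇒ D = (2/21, 1/3)
2·[CBZ] = -2/7, 2·[DBJ] = 5/21
[CBZ]:[DBJ] = -2/7:5/21 = -6/5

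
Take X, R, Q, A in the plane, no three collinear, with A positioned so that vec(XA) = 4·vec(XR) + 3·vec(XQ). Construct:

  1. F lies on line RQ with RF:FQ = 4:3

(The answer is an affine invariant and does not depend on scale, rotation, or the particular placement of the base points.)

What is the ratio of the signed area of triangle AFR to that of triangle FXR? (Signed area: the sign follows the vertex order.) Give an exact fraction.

Set X = (0, 0), R = (1, 0), Q = (0, 1), A = (4, 3); any affine frame gives the same invariant.
1. F lies on line RQ with RF:FQ = 4:3 ⇒ F = (3/7, 4/7)
2·[AFR] = 24/7, 2·[FXR] = 4/7
[AFR]:[FXR] = 24/7:4/7 = 6

[AFR]:[FXR] = 6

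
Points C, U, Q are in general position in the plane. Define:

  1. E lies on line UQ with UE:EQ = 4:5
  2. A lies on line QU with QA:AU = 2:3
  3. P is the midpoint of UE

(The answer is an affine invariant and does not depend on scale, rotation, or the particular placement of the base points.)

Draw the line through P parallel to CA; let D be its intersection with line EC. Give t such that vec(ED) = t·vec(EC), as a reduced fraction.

Assign C = (0, 0), U = (1, 0), Q = (0, 1) — the answer is frame-independent, so this choice is without loss of generality.
1. E lies on line UQ with UE:EQ = 4:5 ⇒ E = (5/9, 4/9)
2. A lies on line QU with QA:AU = 2:3 ⇒ A = (2/5, 3/5)
3. P is the midpoint of UE ⇒ P = (7/9, 2/9)
through P parallel to CA: direction (2/5, 3/5); meets EC at D = (85/63, 68/63)
D = E + t·(C−E) with t = -10/7

t = -10/7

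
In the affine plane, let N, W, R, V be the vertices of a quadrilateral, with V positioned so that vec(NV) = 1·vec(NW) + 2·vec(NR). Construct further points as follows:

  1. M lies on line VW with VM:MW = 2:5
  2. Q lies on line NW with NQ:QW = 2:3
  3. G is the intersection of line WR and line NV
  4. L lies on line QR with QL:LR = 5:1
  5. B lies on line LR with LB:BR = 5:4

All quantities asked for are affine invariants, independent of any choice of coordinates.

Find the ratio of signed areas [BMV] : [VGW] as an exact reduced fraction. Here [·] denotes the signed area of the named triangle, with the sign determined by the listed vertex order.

Assign N = (0, 0), W = (1, 0), R = (0, 1), V = (1, 2) — the answer is frame-independent, so this choice is without loss of generality.
1. M lies on line VW with VM:MW = 2:5 ⇒ M = (1, 10/7)
2. Q lies on line NW with NQ:QW = 2:3 ⇒ Q = (2/5, 0)
3. G is the intersection of line WR and line NV ⇒ G = (1/3, 2/3)
4. L lies on line QR with QL:LR = 5:1 ⇒ L = (1/15, 5/6)
5. B lies on line LR with LB:BR = 5:4 ⇒ B = (4/135, 25/27)
2·[BMV] = 524/945, 2·[VGW] = 4/3
[BMV]:[VGW] = 524/945:4/3 = 131/315

[BMV]:[VGW] = 131/315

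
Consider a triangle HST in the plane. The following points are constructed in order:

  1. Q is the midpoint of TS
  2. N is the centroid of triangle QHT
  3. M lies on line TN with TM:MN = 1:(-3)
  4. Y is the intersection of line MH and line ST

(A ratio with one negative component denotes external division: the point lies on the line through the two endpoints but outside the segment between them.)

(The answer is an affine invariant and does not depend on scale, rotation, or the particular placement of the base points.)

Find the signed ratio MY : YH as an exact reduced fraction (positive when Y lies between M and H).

Assign H = (0, 0), S = (1, 0), T = (0, 1) — the answer is frame-independent, so this choice is without loss of generality.
1. Q is the midpoint of TS ⇒ Q = (1/2, 1/2)
2. N is the centroid of triangle QHT ⇒ N = (1/6, 1/2)
3. M lies on line TN with TM:MN = 1:(-3) ⇒ M = (-1/12, 5/4)
4. Y is the intersection of line MH and line ST ⇒ Y = (-1/14, 15/14)
Y = M + t·(H−M) with t = 1/7, so MY:YH = t:(1−t) = 1/7:6/7

MY:YH = 1/6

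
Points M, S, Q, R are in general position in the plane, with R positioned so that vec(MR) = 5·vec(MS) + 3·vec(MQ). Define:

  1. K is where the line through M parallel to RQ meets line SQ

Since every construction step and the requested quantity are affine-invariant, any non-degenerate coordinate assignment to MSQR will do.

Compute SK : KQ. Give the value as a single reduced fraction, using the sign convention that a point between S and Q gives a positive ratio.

Work in coordinates with M = (0, 0), S = (1, 0), Q = (0, 1), R = (5, 3).
1. K is where the line through M parallel to RQ meets line SQ ⇒ K = (5/7, 2/7)
K = S + t·(Q−S) with t = 2/7, so SK:KQ = t:(1−t) = 2/7:5/7

SK:KQ = 2/5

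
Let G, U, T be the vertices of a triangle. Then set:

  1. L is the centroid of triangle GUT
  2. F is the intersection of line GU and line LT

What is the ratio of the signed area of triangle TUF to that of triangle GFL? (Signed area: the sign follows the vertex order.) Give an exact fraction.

[TUF]:[GFL] = -3

Set G = (0, 0), U = (1, 0), T = (0, 1); any affine frame gives the same invariant.
1. L is the centroid of triangle GUT ⇒ L = (1/3, 1/3)
2. F is the intersection of line GU and line LT ⇒ F = (1/2, 0)
2·[TUF] = -1/2, 2·[GFL] = 1/6
[TUF]:[GFL] = -1/2:1/6 = -3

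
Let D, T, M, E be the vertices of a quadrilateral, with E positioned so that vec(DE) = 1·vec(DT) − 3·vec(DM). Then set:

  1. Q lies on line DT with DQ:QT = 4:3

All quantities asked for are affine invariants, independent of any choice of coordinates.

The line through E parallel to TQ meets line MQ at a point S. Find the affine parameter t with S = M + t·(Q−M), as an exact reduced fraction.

Work in coordinates with D = (0, 0), T = (1, 0), M = (0, 1), E = (1, -3).
1. Q lies on line DT with DQ:QT = 4:3 ⇒ Q = (4/7, 0)
through E parallel to TQ: direction (-3/7, 0); meets MQ at S = (16/7, -3)
S = M + t·(Q−M) with t = 4

t = 4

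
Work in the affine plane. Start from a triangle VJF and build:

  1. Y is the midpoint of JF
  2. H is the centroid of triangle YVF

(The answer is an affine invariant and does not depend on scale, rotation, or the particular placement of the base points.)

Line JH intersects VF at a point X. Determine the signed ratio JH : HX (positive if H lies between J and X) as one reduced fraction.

Work in coordinates with V = (0, 0), J = (1, 0), F = (0, 1).
1. Y is the midpoint of JF ⇒ Y = (1/2, 1/2)
2. H is the centroid of triangle YVF ⇒ H = (1/6, 1/2)
line JH meets VF at X = (0, 3/5)
H = J + t·(X−J) with t = 5/6, so JH:HX = 5/6:1/6

JH:HX = 5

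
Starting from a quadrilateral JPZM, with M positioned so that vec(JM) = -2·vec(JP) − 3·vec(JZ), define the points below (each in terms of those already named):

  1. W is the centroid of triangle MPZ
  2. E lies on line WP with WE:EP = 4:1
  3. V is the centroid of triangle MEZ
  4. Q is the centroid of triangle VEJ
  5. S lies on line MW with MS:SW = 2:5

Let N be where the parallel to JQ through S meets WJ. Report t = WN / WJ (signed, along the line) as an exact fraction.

Assign J = (0, 0), P = (1, 0), Z = (0, 1), M = (-2, -3) — the answer is frame-independent, so this choice is without loss of generality.
1. W is the centroid of triangle MPZ ⇒ W = (-1/3, -2/3)
2. E lies on line WP with WE:EP = 4:1 ⇒ E = (11/15, -2/15)
3. V is the centroid of triangle MEZ ⇒ V = (-19/45, -32/45)
4. Q is the centroid of triangle VEJ ⇒ Q = (14/135, -38/135)
5. S lies on line MW with MS:SW = 2:5 ⇒ S = (-32/21, -7/3)
through S parallel to JQ: direction (14/135, -38/135); meets WJ at N = (-317/231, -634/231)
N = W + t·(J−W) with t = -240/77

t = -240/77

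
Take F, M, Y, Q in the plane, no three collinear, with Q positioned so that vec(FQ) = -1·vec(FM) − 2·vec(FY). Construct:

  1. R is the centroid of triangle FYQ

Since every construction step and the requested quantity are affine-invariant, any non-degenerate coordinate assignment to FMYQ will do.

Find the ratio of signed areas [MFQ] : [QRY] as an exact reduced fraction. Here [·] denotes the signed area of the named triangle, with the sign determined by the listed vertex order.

Assign F = (0, 0), M = (1, 0), Y = (0, 1), Q = (-1, -2) — the answer is frame-independent, so this choice is without loss of generality.
1. R is the centroid of triangle FYQ ⇒ R = (-1/3, -1/3)
2·[MFQ] = 2, 2·[QRY] = 1/3
[MFQ]:[QRY] = 2:1/3 = 6

[MFQ]:[QRY] = 6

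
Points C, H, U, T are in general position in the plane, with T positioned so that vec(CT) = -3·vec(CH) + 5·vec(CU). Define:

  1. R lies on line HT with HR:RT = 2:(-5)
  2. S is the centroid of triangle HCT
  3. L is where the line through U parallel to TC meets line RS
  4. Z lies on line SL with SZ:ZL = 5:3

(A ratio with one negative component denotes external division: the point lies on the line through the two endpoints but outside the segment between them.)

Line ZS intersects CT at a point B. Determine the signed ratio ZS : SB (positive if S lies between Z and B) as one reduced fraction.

ZS:SB = 1/2

Choose coordinates C = (0, 0), H = (1, 0), U = (0, 1), T = (-3, 5).
1. R lies on line HT with HR:RT = 2:(-5) ⇒ R = (11/3, -10/3)
2. S is the centroid of triangle HCT ⇒ S = (-2/3, 5/3)
3. L is where the line through U parallel to TC meets line RS ⇒ L = (1/5, 2/3)
4. Z lies on line SL with SZ:ZL = 5:3 ⇒ Z = (-1/8, 25/24)
line ZS meets CT at B = (-7/4, 35/12)
S = Z + t·(B−Z) with t = 1/3, so ZS:SB = 1/3:2/3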